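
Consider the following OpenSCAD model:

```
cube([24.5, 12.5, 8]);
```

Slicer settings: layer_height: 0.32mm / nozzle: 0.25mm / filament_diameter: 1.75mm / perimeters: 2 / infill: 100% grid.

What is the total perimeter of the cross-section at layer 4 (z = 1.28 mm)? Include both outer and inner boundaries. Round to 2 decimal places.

At z = 1.28 mm: the cube is present — its section is the full 24.5×12.5 rectangle (perimeter 74.00 mm). Overall, the cross-section is a single solid region. Total boundary length (outer) = 74.00 mm.

74.00 mm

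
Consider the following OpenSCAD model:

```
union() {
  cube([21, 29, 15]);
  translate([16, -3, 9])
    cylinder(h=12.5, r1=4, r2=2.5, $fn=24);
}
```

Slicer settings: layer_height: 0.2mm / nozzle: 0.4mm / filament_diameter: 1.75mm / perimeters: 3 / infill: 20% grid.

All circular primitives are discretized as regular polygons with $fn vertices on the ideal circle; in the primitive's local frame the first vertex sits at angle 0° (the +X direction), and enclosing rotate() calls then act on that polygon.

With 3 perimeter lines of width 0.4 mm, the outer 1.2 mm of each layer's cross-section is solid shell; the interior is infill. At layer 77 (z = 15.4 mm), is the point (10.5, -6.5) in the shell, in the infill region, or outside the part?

outside

At z = 15.4 mm: the cube is absent (z outside [0, 15]); the cone at (16, -3): at t=0.512 of its height the radius interpolates to r₁+(r₂−r₁)t = 3.232, giving a regular 24-gon of that circumradius; Merging all regions: only the cone at (16, -3) is present, so the union is just that shape — 1 connected region. Overall, the cross-section is a single solid region. The nearest boundary edge runs (12.88, -3.84)→(13.20, -4.62); distance from the point to it = 3.29 mm. The point is not inside any of the regions above, so it lies outside the cross-section (3.29 mm from the nearest boundary).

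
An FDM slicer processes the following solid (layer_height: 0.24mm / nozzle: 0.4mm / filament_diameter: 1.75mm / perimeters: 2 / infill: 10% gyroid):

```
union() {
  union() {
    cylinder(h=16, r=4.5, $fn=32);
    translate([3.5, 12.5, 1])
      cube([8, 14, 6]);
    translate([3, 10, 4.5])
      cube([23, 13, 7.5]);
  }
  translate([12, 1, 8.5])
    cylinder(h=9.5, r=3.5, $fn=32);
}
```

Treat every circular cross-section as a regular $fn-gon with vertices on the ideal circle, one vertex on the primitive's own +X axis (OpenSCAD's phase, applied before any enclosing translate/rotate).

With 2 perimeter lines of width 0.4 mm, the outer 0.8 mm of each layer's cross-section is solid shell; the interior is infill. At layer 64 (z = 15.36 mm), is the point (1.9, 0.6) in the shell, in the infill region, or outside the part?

At z = 15.36 mm: the cylinder: section is a regular 32-gon, circumradius r=4.5; the cube at (3.5, 12.5) is absent (z outside [1, 7]); the cube at (3, 10) is absent (z outside [4.5, 12]); Taking the union: only the r=4.5 cylinder is present, so the union is just that shape — 1 connected region; the cylinder at (12, 1): section is a regular 32-gon, circumradius r=3.5; Taking the union: the 2 present regions are separate (no shared area or edge), so areas and boundary lengths simply add and each stays a separate island — 2 connected regions. Overall, the cross-section has 2 separate islands. The nearest boundary edge runs (4.16, 1.72)→(4.41, 0.88); distance from the point to it = 2.49 mm. (Shell/infill is judged within the island containing the point — the largest one.) The point is inside the cross-section and 2.49 mm from the nearest boundary — more than the 0.8 mm shell width (2 × 0.4), so it's in the infill interior.

infill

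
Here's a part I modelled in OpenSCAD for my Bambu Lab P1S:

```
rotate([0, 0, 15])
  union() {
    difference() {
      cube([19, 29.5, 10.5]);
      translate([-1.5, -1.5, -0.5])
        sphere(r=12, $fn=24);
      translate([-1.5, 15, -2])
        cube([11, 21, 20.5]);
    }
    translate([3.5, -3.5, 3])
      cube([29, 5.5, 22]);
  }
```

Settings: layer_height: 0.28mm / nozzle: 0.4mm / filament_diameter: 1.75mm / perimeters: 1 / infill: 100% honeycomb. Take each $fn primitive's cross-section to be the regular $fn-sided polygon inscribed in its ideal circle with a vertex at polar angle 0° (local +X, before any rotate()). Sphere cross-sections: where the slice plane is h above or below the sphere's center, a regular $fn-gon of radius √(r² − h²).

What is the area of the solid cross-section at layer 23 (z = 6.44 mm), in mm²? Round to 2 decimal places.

512.45 mm²

At z = 6.44 mm: the cube (footprint 19×29.5) is included at this height (area 560.50 mm²); the sphere at (-1.5, -1.5): section is a regular 24-gon, circumradius = √(r²−h²) = √(12²−6.94²) = 9.790 (area = (24/2)·9.790²·sin(360°/24) = 297.65 mm²); the 11×21 cube at (-1.5, 15) contributes its full rectangle (area 231.00 mm²); After the difference (first − rest): starting from the 19×29.5 cube (560.50 mm²), the r=12 sphere at (-1.5, -1.5) partially overlaps it — only the 47.59 mm² overlap (of its 297.65 mm²) is removed, clipping the outline; the 11×21 cube at (-1.5, 15) partially overlaps it — only the 137.75 mm² overlap (of its 231.00 mm²) is removed, clipping the outline — area = 375.16 mm²; the cube at (3.5, -3.5) is present — its section is the full 29×5.5 rectangle (area 159.50 mm²); Combining (union): the regions partially overlap — summed areas 534.66 mm² minus the doubly-counted overlap 22.21 mm² gives 512.45 mm² — area = 512.45 mm²; (whole slice rotated 15° about Z — lengths, areas and connectivity unchanged). Overall, the cross-section is a single solid region. Net area = 512.45 mm².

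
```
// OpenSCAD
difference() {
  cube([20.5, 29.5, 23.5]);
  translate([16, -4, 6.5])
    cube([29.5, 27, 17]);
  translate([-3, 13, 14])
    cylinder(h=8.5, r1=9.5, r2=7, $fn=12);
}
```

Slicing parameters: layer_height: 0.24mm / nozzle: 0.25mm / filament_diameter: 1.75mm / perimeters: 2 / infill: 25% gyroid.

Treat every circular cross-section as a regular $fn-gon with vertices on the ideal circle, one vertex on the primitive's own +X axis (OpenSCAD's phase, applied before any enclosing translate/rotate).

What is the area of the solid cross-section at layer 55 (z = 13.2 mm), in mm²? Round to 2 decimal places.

501.25 mm²

At z = 13.2 mm: the cube is present — its section is the full 20.5×29.5 rectangle (area 604.75 mm²); the cube at (16, -4) (footprint 29.5×27) is included at this height (area 796.50 mm²); the cone at (-3, 13) is not intersected at this z (z outside [14, 22.5]); Subtracting the remaining from the first: starting from the 20.5×29.5 cube (604.75 mm²), the 29.5×27 cube at (16, -4) partially overlaps it — only the 103.50 mm² overlap (of its 796.50 mm²) is removed, clipping the outline — area = 501.25 mm². Overall, the cross-section is a single solid region. Net area = 501.25 mm².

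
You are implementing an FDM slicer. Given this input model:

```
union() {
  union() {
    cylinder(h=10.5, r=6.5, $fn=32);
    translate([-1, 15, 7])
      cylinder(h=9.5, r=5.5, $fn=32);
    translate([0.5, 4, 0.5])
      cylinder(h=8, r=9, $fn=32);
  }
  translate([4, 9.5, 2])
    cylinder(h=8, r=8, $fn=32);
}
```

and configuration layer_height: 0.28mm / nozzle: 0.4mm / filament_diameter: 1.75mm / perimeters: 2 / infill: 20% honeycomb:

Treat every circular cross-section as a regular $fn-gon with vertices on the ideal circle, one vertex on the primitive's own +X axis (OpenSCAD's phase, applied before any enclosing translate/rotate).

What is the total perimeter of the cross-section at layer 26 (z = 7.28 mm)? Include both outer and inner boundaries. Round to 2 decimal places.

At z = 7.28 mm: the r=6.5 cylinder contributes a regular 32-gon of circumradius 6.5 (perimeter = 2·32·6.500·sin(180°/32) = 40.78 mm); the cylinder at (-1, 15): section is a regular 32-gon, circumradius r=5.5 (perimeter = 2·32·5.500·sin(180°/32) = 34.50 mm); the cylinder at (0.5, 4): section is a regular 32-gon, circumradius r=9 (perimeter = 2·32·9.000·sin(180°/32) = 56.46 mm); Combining (union): the regions partially overlap (shared area 138.45 mm²), so the edge portions inside another operand are dropped and the merged outline is re-measured after clipping — boundary = 73.42 mm; the cylinder at (4, 9.5): section is a regular 32-gon, circumradius r=8 (perimeter = 2·32·8.000·sin(180°/32) = 50.18 mm); Combining (union): the regions partially overlap (shared area 143.73 mm²), so the edge portions inside another operand are dropped and the merged outline is re-measured after clipping — boundary = 76.19 mm. Overall, the cross-section is a single solid region. Total boundary length (outer) = 76.19 mm.

76.19 mm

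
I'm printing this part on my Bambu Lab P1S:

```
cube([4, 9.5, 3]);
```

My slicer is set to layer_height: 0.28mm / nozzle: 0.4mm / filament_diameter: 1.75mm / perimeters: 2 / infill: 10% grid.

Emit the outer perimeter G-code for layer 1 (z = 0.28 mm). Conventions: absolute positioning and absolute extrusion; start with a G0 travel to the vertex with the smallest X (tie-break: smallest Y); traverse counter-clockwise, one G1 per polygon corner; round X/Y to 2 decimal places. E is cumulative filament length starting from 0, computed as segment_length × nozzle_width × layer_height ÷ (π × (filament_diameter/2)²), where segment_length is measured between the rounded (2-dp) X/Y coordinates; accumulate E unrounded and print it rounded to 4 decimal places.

At z = 0.28 mm: the cube is present — its section is the full 4×9.5 rectangle. The outline is a single polygon with 4 vertices. Extrusion per mm of travel: 0.4 × 0.28 / (π × 0.875²) = 0.046564. Accumulating E over each segment gives final E = 1.2572.

G0 X0.00 Y0.00 Z0.28
G1 X4.00 Y0.00 E0.1863
G1 X4.00 Y9.50 E0.6286
G1 X0.00 Y9.50 E0.8149
G1 X0.00 Y0.00 E1.2572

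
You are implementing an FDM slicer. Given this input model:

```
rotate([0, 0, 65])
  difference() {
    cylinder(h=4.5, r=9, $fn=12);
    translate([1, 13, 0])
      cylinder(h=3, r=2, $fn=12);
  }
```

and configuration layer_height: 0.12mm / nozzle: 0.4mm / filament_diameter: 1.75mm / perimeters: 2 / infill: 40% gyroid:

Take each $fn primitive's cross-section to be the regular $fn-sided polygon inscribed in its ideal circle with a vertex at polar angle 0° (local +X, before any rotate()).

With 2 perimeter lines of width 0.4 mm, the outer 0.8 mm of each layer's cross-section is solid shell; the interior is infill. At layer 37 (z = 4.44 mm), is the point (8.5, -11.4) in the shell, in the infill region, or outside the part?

outside

At z = 4.44 mm: the r=9 cylinder gives a regular 12-gon of circumradius 9 (constant along its height); the cylinder at (1, 13) does not reach this height (z outside [0, 3]); After the difference (first − rest): none of the subtracted shapes is present at this height, so the r=9 cylinder is unchanged — 1 connected region; (rotated 65° about Z; rotation is an isometry so areas/perimeters/island counts are preserved). Overall, the cross-section is a single solid region. Undo the 65° rotation: the query point maps to (-6.740, -12.521) in the un-rotated model frame. The nearest boundary edge runs (-7.79, -4.50)→(-4.50, -7.79); distance from the point to it = 5.23 mm. The point is not inside any of the regions above, so it lies outside the cross-section (5.23 mm from the nearest boundary).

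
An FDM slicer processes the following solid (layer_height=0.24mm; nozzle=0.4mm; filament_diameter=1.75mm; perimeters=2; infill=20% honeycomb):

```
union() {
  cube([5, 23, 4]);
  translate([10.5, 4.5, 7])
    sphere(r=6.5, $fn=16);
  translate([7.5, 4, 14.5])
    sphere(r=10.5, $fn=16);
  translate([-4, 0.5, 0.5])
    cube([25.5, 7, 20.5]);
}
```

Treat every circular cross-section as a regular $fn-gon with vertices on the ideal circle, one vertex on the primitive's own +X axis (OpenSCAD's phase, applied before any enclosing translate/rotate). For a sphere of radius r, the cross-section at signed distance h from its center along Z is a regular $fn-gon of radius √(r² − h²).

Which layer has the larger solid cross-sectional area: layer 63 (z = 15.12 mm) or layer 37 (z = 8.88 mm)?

layer 63 (z = 15.12 mm)

Layer 63 (z = 15.12): the cube does not reach this height (z outside [0, 4]); the sphere at (10.5, 4.5) is not intersected at this z (|z−center|=8.120 > r=6.5); the r=10.5 sphere at (7.5, 4) contributes a regular 16-gon of circumradius √(10.5²−0.62²) = 10.482 (area = (16/2)·10.482²·sin(360°/16) = 336.35 mm²); the 25.5×7 cube at (-4, 0.5) contributes its full rectangle (area 178.50 mm²); Taking the union: the regions partially overlap — summed areas 514.85 mm² minus the doubly-counted overlap 141.87 mm² gives 372.98 mm² — area = 372.98 mm². So its area = 372.98 mm². Layer 37 (z = 8.88): the cube does not reach this height (z outside [0, 4]); the r=6.5 sphere at (10.5, 4.5) contributes a regular 16-gon of circumradius √(6.5²−1.88²) = 6.222 (area = (16/2)·6.222²·sin(360°/16) = 118.53 mm²); the r=10.5 sphere at (7.5, 4) slices to a regular 16-gon of circumradius 8.869 (√(r²−h²) with h=5.62 from center) (area = (16/2)·8.869²·sin(360°/16) = 240.83 mm²); the cube at (-4, 0.5) (footprint 25.5×7) is included at this height (area 178.50 mm²); Combining (union): the regions partially overlap — summed areas 537.86 mm² minus the doubly-counted overlap 237.49 mm² gives 300.37 mm² — area = 300.37 mm². So its area = 300.37 mm². Layer 63 is larger (372.98 vs 300.37 mm²).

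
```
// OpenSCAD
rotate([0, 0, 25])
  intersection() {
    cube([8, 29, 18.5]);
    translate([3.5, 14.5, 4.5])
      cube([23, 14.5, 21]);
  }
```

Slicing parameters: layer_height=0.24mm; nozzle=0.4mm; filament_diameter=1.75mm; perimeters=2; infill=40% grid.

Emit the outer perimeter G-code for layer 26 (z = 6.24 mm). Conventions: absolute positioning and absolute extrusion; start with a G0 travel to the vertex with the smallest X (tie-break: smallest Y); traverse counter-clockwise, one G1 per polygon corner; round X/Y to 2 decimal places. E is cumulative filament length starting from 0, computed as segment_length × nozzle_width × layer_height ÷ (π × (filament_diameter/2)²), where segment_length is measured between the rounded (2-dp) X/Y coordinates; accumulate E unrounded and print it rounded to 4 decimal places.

At z = 6.24 mm: the 8×29 cube contributes its full rectangle; the cube at (3.5, 14.5) is present — its section is the full 23×14.5 rectangle; Taking the intersection: the 23×14.5 cube at (3.5, 14.5) partially overlaps the 8×29 cube; clipping to the common part keeps 65.25 mm² — 1 connected region; (whole slice rotated 25° about Z — lengths, areas and connectivity unchanged). The outline is a single polygon with 4 vertices. Extrusion per mm of travel: 0.4 × 0.24 / (π × 0.875²) = 0.039912. Accumulating E over each segment gives final E = 1.5162.

G0 X-9.08 Y27.76 Z6.24
G1 X-2.96 Y14.62 E0.5785
G1 X1.12 Y16.52 E0.7582
G1 X-5.01 Y29.66 E1.3369
G1 X-9.08 Y27.76 E1.5162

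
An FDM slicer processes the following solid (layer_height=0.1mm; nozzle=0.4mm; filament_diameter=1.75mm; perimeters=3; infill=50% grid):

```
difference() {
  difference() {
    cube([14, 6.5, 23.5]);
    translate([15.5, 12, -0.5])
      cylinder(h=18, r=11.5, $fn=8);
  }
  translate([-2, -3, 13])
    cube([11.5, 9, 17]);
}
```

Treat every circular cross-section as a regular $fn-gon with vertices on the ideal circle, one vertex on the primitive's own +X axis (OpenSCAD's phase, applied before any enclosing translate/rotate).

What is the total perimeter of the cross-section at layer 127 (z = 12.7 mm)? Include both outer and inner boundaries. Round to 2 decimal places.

At z = 12.7 mm: the cube (footprint 14×6.5) is included at this height (perimeter 41.00 mm); the cylinder at (15.5, 12): section is a regular 8-gon, circumradius r=11.5 (perimeter = 2·8·11.500·sin(180°/8) = 70.41 mm); After the difference (first − rest): starting from the 14×6.5 cube, the r=11.5 cylinder at (15.5, 12) partially overlaps it — only the 28.00 mm² overlap (of its 374.06 mm²) is removed, clipping the outline — boundary = 37.93 mm; the cube at (-2, -3) is absent (z outside [13, 30]); Subtracting the remaining from the first: none of the subtracted shapes is present at this height, so that combined region is unchanged — boundary = 37.93 mm. Overall, the cross-section is a single solid region. Total boundary length (outer) = 37.93 mm.

37.93 mm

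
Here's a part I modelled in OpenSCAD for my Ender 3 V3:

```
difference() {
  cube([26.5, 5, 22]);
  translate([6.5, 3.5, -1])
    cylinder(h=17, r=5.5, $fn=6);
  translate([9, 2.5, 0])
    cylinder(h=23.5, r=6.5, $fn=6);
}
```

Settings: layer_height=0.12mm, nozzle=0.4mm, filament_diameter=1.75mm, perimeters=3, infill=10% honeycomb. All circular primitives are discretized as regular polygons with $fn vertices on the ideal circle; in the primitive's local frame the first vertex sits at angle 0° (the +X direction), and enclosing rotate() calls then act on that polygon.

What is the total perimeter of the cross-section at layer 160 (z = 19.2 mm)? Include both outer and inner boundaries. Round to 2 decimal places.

At z = 19.2 mm: the 26.5×5 cube contributes its full rectangle (perimeter 63.00 mm); the cylinder at (6.5, 3.5) is not intersected at this z (z outside [-1, 16]); the cylinder at (9, 2.5): section is a regular 6-gon, circumradius r=6.5 (perimeter = 2·6·6.500·sin(180°/6) = 39.00 mm); Taking the first minus the rest: starting from the 26.5×5 cube, the r=6.5 cylinder at (9, 2.5) partially overlaps it — only the 57.78 mm² overlap (of its 109.77 mm²) is removed, clipping the outline — boundary = 54.32 mm. Overall, the cross-section has 2 separate islands. Total boundary length (outer) = 54.32 mm.

54.32 mm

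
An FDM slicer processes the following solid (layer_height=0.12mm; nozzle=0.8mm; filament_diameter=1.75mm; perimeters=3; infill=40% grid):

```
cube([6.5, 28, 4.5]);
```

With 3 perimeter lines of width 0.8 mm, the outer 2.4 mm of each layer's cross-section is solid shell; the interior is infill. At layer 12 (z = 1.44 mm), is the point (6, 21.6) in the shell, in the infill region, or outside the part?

shell

At z = 1.44 mm: the cube is present — its section is the full 6.5×28 rectangle. Overall, the cross-section is a single solid region. The nearest boundary edge runs (6.50, 0.00)→(6.50, 28.00); distance from the point to it = 0.50 mm. The point is inside the cross-section, 0.50 mm from the nearest boundary — within the 2.4 mm shell band (3 × 0.8).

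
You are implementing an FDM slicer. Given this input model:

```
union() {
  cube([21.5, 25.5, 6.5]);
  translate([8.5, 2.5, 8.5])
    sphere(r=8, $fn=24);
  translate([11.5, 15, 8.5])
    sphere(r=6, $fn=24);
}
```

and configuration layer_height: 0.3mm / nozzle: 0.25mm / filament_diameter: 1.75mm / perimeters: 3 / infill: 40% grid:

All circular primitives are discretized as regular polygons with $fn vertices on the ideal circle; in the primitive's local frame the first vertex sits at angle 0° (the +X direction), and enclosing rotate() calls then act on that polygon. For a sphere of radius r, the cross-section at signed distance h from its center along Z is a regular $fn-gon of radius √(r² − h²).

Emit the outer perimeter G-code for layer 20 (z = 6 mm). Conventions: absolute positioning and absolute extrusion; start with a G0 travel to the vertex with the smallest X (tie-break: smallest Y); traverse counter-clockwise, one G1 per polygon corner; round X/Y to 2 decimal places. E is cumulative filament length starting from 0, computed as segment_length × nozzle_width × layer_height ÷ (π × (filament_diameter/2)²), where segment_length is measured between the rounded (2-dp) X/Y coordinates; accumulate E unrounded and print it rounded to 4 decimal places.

G0 X0.00 Y0.00 Z6.00
G1 X1.38 Y0.00 E0.0430
G1 X1.92 Y-1.30 E0.0869
G1 X3.13 Y-2.87 E0.1487
G1 X4.70 Y-4.08 E0.2105
G1 X6.53 Y-4.84 E0.2723
G1 X8.50 Y-5.10 E0.3343
G1 X10.47 Y-4.84 E0.3962
G1 X12.30 Y-4.08 E0.4580
G1 X13.87 Y-2.87 E0.5198
G1 X15.08 Y-1.30 E0.5816
G1 X15.62 Y0.00 E0.6255
G1 X21.50 Y0.00 E0.8089
G1 X21.50 Y25.50 E1.6040
G1 X0.00 Y25.50 E2.2744
G1 X0.00 Y0.00 E3.0695

At z = 6 mm: the cube is present — its section is the full 21.5×25.5 rectangle; the r=8 sphere at (8.5, 2.5) slices to a regular 24-gon of circumradius 7.599 (√(r²−h²) with h=2.5 from center); the sphere at (11.5, 15): section is a regular 24-gon, circumradius = √(r²−h²) = √(6²−2.5²) = 5.454; Combining (union): the regions partially overlap (shared area 219.17 mm²), so overlapping operands fuse into one piece — 1 connected region. The outline is a single polygon with 15 vertices. Extrusion per mm of travel: 0.25 × 0.3 / (π × 0.875²) = 0.031181. Accumulating E over each segment gives final E = 3.0695.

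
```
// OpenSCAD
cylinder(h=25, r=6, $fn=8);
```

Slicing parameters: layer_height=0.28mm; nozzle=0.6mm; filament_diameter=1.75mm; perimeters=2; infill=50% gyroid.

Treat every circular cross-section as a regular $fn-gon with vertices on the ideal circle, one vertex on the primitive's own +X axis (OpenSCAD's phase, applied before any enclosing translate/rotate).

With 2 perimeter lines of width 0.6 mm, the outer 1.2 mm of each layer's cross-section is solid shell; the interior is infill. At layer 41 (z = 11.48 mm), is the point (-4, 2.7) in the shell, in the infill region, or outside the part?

At z = 11.48 mm: the r=6 cylinder gives a regular 8-gon of circumradius 6 (constant along its height). Overall, the cross-section is a single solid region. The nearest boundary edge runs (-4.24, 4.24)→(-6.00, 0.00); distance from the point to it = 0.81 mm. The point is inside the cross-section, 0.81 mm from the nearest boundary — within the 1.2 mm shell band (2 × 0.6).

shell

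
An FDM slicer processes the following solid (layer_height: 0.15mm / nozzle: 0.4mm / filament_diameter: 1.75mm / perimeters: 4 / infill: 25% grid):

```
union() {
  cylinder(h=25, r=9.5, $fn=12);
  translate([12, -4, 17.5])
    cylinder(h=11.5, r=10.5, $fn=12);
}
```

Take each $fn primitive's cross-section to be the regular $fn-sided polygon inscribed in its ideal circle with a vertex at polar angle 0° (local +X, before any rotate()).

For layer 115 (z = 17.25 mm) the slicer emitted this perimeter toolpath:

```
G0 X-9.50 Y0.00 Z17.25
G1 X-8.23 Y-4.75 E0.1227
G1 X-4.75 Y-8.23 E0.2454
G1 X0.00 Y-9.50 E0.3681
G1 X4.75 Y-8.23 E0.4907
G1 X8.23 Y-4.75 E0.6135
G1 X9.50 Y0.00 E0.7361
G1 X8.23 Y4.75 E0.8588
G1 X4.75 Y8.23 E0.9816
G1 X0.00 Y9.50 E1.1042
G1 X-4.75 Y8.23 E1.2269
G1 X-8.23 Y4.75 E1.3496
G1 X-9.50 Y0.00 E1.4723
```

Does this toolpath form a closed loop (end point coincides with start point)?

Start point (G0): (-9.50, 0.00). End point (last G1): the path returns to the start — closed.

yes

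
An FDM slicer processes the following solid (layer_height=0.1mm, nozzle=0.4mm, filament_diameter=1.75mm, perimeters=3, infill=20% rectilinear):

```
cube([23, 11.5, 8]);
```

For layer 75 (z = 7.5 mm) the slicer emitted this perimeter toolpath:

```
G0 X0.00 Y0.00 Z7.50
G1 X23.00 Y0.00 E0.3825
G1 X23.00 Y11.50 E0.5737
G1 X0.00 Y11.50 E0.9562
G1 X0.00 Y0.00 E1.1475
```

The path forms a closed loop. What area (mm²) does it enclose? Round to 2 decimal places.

Apply the shoelace formula to the sequence of (X, Y) vertices; enclosed area = 264.50 mm².

264.50 mm²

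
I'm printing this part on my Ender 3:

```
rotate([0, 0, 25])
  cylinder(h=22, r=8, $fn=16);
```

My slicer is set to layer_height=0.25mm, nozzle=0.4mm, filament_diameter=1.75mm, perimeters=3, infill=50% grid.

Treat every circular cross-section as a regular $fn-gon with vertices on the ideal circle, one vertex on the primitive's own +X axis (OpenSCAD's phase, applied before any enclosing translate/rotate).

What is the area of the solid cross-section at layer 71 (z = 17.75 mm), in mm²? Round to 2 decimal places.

195.93 mm²

At z = 17.75 mm: the r=8 cylinder contributes a regular 16-gon of circumradius 8 (area = (16/2)·8.000²·sin(360°/16) = 195.93 mm²); (whole slice rotated 25° about Z — lengths, areas and connectivity unchanged). Overall, the cross-section is a single solid region. Net area = 195.93 mm².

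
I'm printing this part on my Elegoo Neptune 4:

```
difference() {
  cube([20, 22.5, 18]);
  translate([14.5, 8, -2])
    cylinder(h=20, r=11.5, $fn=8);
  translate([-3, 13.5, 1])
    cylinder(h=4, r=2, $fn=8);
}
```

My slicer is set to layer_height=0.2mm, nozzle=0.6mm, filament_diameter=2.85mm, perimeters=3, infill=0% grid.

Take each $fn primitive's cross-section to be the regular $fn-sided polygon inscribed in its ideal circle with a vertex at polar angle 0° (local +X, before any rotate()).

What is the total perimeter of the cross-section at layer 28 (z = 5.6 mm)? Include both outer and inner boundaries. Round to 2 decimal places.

At z = 5.6 mm: the cube is present — its section is the full 20×22.5 rectangle (perimeter 85.00 mm); the cylinder at (14.5, 8): section is a regular 8-gon, circumradius r=11.5 (perimeter = 2·8·11.500·sin(180°/8) = 70.41 mm); the cylinder at (-3, 13.5) is absent (z outside [1, 5]); After the difference (first − rest): starting from the 20×22.5 cube, the r=11.5 cylinder at (14.5, 8) partially overlaps it — only the 273.25 mm² overlap (of its 374.06 mm²) is removed, clipping the outline — boundary = 86.31 mm. Overall, the cross-section is a single solid region. Total boundary length (outer) = 86.31 mm.

86.31 mm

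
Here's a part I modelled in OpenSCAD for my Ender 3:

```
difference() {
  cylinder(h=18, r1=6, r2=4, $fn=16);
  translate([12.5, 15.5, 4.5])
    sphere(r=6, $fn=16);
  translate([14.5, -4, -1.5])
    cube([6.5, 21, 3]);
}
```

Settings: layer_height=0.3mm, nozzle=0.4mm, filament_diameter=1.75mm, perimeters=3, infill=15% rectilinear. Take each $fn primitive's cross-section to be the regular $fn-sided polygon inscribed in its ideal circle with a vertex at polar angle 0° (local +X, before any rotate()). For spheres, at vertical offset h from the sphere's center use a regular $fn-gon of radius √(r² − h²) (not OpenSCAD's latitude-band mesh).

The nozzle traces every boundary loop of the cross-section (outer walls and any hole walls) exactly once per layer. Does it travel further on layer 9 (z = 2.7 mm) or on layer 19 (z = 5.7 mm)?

Layer 9 (z = 2.7): the cone: at t=0.150 of its height the radius interpolates to r₁+(r₂−r₁)t = 5.700, giving a regular 16-gon of that circumradius (perimeter = 2·16·5.700·sin(180°/16) = 35.58 mm); the sphere at (12.5, 15.5): section is a regular 16-gon, circumradius = √(r²−h²) = √(6²−1.8²) = 5.724 (perimeter = 2·16·5.724·sin(180°/16) = 35.73 mm); the cube at (14.5, -4) does not reach this height (z outside [-1.5, 1.5]); Subtracting the remaining from the first: starting from the cone, the r=6 sphere at (12.5, 15.5) misses the remaining region (no effect) — boundary = 35.58 mm. So its perimeter = 35.58 mm. Layer 19 (z = 5.7): the cone contributes a regular 16-gon of circumradius 5.367 (interpolated between r1=6 and r2=4 at t=0.317) (perimeter = 2·16·5.367·sin(180°/16) = 33.50 mm); the r=6 sphere at (12.5, 15.5) slices to a regular 16-gon of circumradius 5.879 (√(r²−h²) with h=1.2 from center) (perimeter = 2·16·5.879·sin(180°/16) = 36.70 mm); the cube at (14.5, -4) does not reach this height (z outside [-1.5, 1.5]); After the difference (first − rest): starting from the cone, the r=6 sphere at (12.5, 15.5) misses the remaining region (no effect) — boundary = 33.50 mm. So its perimeter = 33.50 mm. Layer 9 is larger (35.58 vs 33.50 mm).

layer 9 (z = 2.7 mm)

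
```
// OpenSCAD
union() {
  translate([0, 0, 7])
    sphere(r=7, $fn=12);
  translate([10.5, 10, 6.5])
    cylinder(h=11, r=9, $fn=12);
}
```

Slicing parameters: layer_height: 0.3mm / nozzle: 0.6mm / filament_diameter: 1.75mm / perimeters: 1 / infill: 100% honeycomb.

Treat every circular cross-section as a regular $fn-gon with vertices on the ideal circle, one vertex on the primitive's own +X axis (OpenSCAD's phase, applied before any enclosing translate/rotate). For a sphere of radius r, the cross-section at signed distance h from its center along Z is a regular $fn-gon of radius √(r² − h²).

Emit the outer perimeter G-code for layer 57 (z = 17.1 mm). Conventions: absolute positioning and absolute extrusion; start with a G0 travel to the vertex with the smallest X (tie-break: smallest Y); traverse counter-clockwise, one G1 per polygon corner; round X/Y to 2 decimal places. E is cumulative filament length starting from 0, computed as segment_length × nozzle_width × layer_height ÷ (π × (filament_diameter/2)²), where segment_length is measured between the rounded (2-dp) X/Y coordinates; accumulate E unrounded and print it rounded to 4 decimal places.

G0 X1.50 Y10.00 Z17.10
G1 X2.71 Y5.50 E0.3487
G1 X6.00 Y2.21 E0.6969
G1 X10.50 Y1.00 E1.0456
G1 X15.00 Y2.21 E1.3944
G1 X18.29 Y5.50 E1.7425
G1 X19.50 Y10.00 E2.0913
G1 X18.29 Y14.50 E2.4400
G1 X15.00 Y17.79 E2.7882
G1 X10.50 Y19.00 E3.1369
G1 X6.00 Y17.79 E3.4856
G1 X2.71 Y14.50 E3.8338
G1 X1.50 Y10.00 E4.1825

At z = 17.1 mm: the sphere is absent (|z−center|=10.100 > r=7); the r=9 cylinder at (10.5, 10) gives a regular 12-gon of circumradius 9 (constant along its height); Combining (union): only the r=9 cylinder at (10.5, 10) is present, so the union is just that shape — 1 connected region. The outline is a single polygon with 12 vertices. Extrusion per mm of travel: 0.6 × 0.3 / (π × 0.875²) = 0.074835. Accumulating E over each segment gives final E = 4.1825.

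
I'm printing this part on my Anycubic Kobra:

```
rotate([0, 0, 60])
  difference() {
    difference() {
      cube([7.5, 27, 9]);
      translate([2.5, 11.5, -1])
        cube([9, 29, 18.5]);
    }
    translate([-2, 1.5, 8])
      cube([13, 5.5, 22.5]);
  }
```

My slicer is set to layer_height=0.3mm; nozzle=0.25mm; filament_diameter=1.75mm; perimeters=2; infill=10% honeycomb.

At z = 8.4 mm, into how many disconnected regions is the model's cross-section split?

2

At z = 8.4 mm: the cube is present — its section is the full 7.5×27 rectangle; the cube at (2.5, 11.5) (footprint 9×29) is included at this height; After the difference (first − rest): starting from the 7.5×27 cube, the 9×29 cube at (2.5, 11.5) partially overlaps it — only the 77.50 mm² overlap (of its 261.00 mm²) is removed, clipping the outline — 1 connected region; the cube at (-2, 1.5) is present — its section is the full 13×5.5 rectangle; After the difference (first − rest): starting from the result so far, the 13×5.5 cube at (-2, 1.5) partially overlaps it — only the 41.25 mm² overlap (of its 71.50 mm²) is removed, clipping the outline — 2 connected regions; (whole slice rotated 60° about Z — lengths, areas and connectivity unchanged). The result has 2 disconnected regions.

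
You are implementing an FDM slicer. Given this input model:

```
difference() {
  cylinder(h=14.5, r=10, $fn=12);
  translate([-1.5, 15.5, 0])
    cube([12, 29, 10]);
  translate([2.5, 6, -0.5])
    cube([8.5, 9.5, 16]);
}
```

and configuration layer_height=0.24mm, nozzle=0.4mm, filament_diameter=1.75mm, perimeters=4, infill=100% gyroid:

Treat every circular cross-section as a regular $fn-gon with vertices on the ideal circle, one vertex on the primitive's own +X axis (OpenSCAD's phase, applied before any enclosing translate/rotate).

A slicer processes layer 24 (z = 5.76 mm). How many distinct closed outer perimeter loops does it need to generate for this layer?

1

At z = 5.76 mm: the cylinder: section is a regular 12-gon, circumradius r=10; the 12×29 cube at (-1.5, 15.5) contributes its full rectangle; the 8.5×9.5 cube at (2.5, 6) contributes its full rectangle; After the difference (first − rest): starting from the r=10 cylinder, the 12×29 cube at (-1.5, 15.5) misses the remaining region (no effect); the 8.5×9.5 cube at (2.5, 6) partially overlaps it — only the 11.03 mm² overlap (of its 80.75 mm²) is removed, clipping the outline — 1 connected region. The result has 1 disconnected region.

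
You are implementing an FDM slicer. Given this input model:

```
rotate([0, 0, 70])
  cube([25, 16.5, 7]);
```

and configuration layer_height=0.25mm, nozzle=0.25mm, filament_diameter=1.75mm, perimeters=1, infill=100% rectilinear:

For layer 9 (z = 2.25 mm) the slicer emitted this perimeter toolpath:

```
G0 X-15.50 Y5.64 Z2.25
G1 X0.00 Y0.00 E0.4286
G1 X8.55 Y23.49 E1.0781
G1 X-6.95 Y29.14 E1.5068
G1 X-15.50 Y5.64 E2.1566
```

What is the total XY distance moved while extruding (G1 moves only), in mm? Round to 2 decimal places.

83.00 mm

Sum the Euclidean lengths of each G1 segment: total = 83.00 mm.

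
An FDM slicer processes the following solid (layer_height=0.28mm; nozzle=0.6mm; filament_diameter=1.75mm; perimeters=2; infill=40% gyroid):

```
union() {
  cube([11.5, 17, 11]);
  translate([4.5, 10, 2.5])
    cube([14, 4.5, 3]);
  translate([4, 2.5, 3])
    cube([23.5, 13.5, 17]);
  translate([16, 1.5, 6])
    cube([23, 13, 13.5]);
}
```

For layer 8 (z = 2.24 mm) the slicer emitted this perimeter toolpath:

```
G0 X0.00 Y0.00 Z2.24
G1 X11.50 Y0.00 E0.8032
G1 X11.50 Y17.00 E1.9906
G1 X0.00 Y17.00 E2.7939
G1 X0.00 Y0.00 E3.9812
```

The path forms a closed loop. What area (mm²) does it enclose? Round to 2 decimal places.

Apply the shoelace formula to the sequence of (X, Y) vertices; enclosed area = 195.50 mm².

195.50 mm²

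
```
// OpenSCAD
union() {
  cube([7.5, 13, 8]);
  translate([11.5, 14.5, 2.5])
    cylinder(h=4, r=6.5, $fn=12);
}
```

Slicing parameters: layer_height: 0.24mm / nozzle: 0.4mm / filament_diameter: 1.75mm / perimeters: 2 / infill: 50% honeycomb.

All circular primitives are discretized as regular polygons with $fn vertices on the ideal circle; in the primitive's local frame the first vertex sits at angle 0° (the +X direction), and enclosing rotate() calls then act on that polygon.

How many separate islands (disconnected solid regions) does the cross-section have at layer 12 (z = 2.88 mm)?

1

At z = 2.88 mm: the 7.5×13 cube contributes its full rectangle; the r=6.5 cylinder at (11.5, 14.5) contributes a regular 12-gon of circumradius 6.5; Taking the union: the regions partially overlap (shared area 4.59 mm²), so overlapping operands fuse into one piece — 1 connected region. Overall, the cross-section is a single solid region. Island count = 1.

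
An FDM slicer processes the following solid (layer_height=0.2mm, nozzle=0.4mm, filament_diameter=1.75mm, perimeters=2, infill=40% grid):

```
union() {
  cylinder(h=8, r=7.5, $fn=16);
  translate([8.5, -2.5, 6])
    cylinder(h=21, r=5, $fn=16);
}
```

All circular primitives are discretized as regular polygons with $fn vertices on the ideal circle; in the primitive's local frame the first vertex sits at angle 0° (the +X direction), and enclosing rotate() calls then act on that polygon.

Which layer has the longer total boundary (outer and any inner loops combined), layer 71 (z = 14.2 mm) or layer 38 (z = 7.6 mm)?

Layer 71 (z = 14.2): the cylinder does not reach this height (z outside [0, 8]); the r=5 cylinder at (8.5, -2.5) gives a regular 16-gon of circumradius 5 (constant along its height) (perimeter = 2·16·5.000·sin(180°/16) = 31.21 mm); Merging all regions: only the r=5 cylinder at (8.5, -2.5) is present, so the union is just that shape — boundary = 31.21 mm. So its perimeter = 31.21 mm. Layer 38 (z = 7.6): the r=7.5 cylinder gives a regular 16-gon of circumradius 7.5 (constant along its height) (perimeter = 2·16·7.500·sin(180°/16) = 46.82 mm); the r=5 cylinder at (8.5, -2.5) gives a regular 16-gon of circumradius 5 (constant along its height) (perimeter = 2·16·5.000·sin(180°/16) = 31.21 mm); Merging all regions: the regions partially overlap (shared area 19.94 mm²), so the edge portions inside another operand are dropped and the merged outline is re-measured after clipping — boundary = 59.42 mm. So its perimeter = 59.42 mm. Layer 38 is larger (59.42 vs 31.21 mm).

layer 38 (z = 7.6 mm)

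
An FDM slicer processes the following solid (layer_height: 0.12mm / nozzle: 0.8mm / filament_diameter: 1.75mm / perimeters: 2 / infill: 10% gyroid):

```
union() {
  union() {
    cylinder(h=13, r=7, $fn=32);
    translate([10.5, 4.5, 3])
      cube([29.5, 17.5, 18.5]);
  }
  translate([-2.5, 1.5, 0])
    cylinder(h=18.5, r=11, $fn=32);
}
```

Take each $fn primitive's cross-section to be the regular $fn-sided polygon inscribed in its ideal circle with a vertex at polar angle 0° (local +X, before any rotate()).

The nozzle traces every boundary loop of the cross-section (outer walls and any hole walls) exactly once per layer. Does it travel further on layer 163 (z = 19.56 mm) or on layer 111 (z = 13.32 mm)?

Layer 163 (z = 19.56): the cylinder is not intersected at this z (z outside [0, 13]); the cube at (10.5, 4.5) is present — its section is the full 29.5×17.5 rectangle (perimeter 94.00 mm); Merging all regions: only the 29.5×17.5 cube at (10.5, 4.5) is present, so the union is just that shape — boundary = 94.00 mm; the cylinder at (-2.5, 1.5) does not reach this height (z outside [0, 18.5]); Merging all regions: only the result so far is present, so the union is just that shape — boundary = 94.00 mm. So its perimeter = 94.00 mm. Layer 111 (z = 13.32): the cylinder does not reach this height (z outside [0, 13]); the 29.5×17.5 cube at (10.5, 4.5) contributes its full rectangle (perimeter 94.00 mm); Combining (union): only the 29.5×17.5 cube at (10.5, 4.5) is present, so the union is just that shape — boundary = 94.00 mm; the cylinder at (-2.5, 1.5): section is a regular 32-gon, circumradius r=11 (perimeter = 2·32·11.000·sin(180°/32) = 69.00 mm); Merging all regions: the 2 present regions are separate (no shared area or edge), so areas and boundary lengths simply add and each stays a separate island — boundary = 163.00 mm. So its perimeter = 163.00 mm. Layer 111 is larger (163.00 vs 94.00 mm).

layer 111 (z = 13.32 mm)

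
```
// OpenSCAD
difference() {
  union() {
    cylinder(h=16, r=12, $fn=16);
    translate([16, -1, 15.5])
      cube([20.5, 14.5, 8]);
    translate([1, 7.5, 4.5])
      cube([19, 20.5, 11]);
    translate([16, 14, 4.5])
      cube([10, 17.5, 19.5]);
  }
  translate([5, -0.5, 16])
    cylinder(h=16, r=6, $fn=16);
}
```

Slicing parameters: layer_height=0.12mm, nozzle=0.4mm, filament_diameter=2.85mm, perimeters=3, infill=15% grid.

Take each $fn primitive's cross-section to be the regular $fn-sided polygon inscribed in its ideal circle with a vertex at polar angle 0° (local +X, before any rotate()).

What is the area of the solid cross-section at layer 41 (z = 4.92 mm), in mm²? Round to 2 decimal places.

At z = 4.92 mm: the r=12 cylinder contributes a regular 16-gon of circumradius 12 (area = (16/2)·12.000²·sin(360°/16) = 440.85 mm²); the cube at (16, -1) does not reach this height (z outside [15.5, 23.5]); the 19×20.5 cube at (1, 7.5) contributes its full rectangle (area 389.50 mm²); the 10×17.5 cube at (16, 14) contributes its full rectangle (area 175.00 mm²); Merging all regions: the regions partially overlap — summed areas 1005.35 mm² minus the doubly-counted overlap 79.39 mm² gives 925.96 mm² — area = 925.96 mm²; the cylinder at (5, -0.5) is absent (z outside [16, 32]); Taking the first minus the rest: none of the subtracted shapes is present at this height, so the result so far is unchanged — area = 925.96 mm². Overall, the cross-section is a single solid region. Net area = 925.96 mm².

925.96 mm²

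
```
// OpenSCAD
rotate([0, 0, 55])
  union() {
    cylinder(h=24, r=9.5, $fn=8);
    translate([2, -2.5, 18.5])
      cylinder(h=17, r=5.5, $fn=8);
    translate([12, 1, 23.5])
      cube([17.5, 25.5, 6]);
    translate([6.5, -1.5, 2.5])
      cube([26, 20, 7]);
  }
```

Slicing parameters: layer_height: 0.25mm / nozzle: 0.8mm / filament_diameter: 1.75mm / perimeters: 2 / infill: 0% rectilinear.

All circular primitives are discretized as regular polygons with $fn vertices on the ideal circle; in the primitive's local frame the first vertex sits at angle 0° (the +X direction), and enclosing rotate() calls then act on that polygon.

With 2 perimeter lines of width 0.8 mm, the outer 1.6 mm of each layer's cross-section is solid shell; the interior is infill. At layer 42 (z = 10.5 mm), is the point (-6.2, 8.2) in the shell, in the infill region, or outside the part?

outside

At z = 10.5 mm: the cylinder: section is a regular 8-gon, circumradius r=9.5; the cylinder at (2, -2.5) does not reach this height (z outside [18.5, 35.5]); the cube at (12, 1) does not reach this height (z outside [23.5, 29.5]); the cube at (6.5, -1.5) is not intersected at this z (z outside [2.5, 9.5]); Taking the union: only the r=9.5 cylinder is present, so the union is just that shape — 1 connected region; (rotated 55° about Z; rotation is an isometry so areas/perimeters/island counts are preserved). Overall, the cross-section is a single solid region. Undo the 55° rotation: the query point maps to (3.161, 9.782) in the un-rotated model frame. The nearest boundary edge runs (6.72, 6.72)→(0.00, 9.50); distance from the point to it = 1.47 mm. The point is not inside any of the regions above, so it lies outside the cross-section (1.47 mm from the nearest boundary).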